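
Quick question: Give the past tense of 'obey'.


Apply rule: Add -ed. 'obey' becomes 'obeyed'.

obeyed


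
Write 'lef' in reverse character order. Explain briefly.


Reverse 'lef' character by character: 'fel'.

fel


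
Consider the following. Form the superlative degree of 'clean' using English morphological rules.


Apply superlative formation (add -est): 'clean' -> 'cleanest'.

cleanest


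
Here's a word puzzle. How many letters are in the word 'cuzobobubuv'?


Spell out 'cuzobobubuv' and number each letter: c(1), u(2), z(3), o(4), b(5), o(6), b(7), u(8), b(9), u(10), v(11). Total: 11 letters.

11


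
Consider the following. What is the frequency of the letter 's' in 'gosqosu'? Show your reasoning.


Letter 's' in 'gosqosu': found at position(s) 3, 6 = 2 occurrence(s).

2


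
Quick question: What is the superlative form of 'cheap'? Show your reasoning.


Apply superlative formation (add -est): 'cheap' -> 'cheapest'.

cheapest


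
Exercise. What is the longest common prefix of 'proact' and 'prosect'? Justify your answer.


Compare from the start: 3 characters match: 'pro'. Mismatch at position 4: 'a' vs 's'.

pro


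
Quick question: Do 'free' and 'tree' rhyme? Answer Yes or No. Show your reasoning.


Rime (stressed vowel + following sounds) of 'free': -ee = /iː/
Rime of 'tree': -ee = /iː/
/iː/ and /iː/ are the same ending sound, so the words rhyme.

Yes


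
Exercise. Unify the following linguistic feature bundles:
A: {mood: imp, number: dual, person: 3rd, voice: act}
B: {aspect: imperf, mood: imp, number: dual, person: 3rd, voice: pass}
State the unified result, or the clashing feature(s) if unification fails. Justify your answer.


Compare features:
aspect: A=_ vs B=imperf -> unified: imperf
mood: A=imp vs B=imp -> unified: imp
number: A=dual vs B=dual -> unified: dual
person: A=3rd vs B=3rd -> unified: 3rd
voice: A=act vs B=pass -> CLASH
Clash detected on feature 'voice' (act vs pass); unification fails.

CLASH on 'voice' (act vs pass)


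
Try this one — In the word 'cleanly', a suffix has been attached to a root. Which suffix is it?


The word 'cleanly' = 'clean' (root) + '-ly' (suffix). The suffix is '-ly'.

ly


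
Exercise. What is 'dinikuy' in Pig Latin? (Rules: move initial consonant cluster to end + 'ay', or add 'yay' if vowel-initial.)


'dinikuy': move consonant cluster 'd' to end and add 'ay': 'inikuyday'.

inikuyday


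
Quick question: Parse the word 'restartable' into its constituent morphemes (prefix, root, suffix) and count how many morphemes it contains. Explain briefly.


Step 1: Identify prefix: 're' (meaning: again)
Step 2: Identify root: 'start'
Step 3: Identify suffix(es): 'able'
Decomposition: re- (prefix: again) + start (root) + -able (suffix: capable of)
Total morphemes: 3

3 morphemes (re- (prefix: again) + start (root) + -able (suffix: capable of))


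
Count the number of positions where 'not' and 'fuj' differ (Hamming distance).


Alignment:
Position 1: 'n' vs 'f' = DIFFER
Position 2: 'o' vs 'u' = DIFFER
Position 3: 't' vs 'j' = DIFFER
Total differences: 3

3


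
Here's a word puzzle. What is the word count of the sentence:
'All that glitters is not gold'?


Split into words: All | that | glitters | is | not | gold = 6 words.

6


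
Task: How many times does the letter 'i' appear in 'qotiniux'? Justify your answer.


Letter 'i' in 'qotiniux': found at position(s) 4, 6 = 2 occurrence(s).

2


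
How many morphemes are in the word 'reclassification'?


Decomposition: re- (prefix) + class (root) + -ify (suffix) + -ation (suffix) = 4 morpheme(s)

4 morphemes


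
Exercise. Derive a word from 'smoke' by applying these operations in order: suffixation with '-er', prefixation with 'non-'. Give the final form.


Step 1: Add suffix '-er' to 'smoke' = 'smoker'
Step 2: Add prefix 'non-' to 'smoker' = 'nonsmoker'

nonsmoker


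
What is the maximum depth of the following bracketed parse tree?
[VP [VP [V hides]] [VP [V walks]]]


Count bracket nesting levels:
'[' at pos 0: depth = 1
'[' at pos 4: depth = 2
'[' at pos 8: depth = 3
'[' at pos 19: depth = 2
'[' at pos 23: depth = 3
Maximum depth reached: 3

3


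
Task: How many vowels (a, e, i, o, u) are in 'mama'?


Vowels in 'mama': a, a = 2 vowels.

2


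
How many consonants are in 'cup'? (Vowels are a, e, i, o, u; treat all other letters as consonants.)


Consonants in 'cup': c, p = 2 consonants.

2


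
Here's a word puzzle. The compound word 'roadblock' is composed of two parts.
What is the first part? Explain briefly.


Split 'roadblock' into 'road' + 'block'. The first part is 'road'.

road


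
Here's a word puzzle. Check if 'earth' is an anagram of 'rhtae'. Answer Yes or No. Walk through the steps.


Sorted letters of 'earth': 'aehrt'
Sorted letters of 'rhtae': 'aehrt'
They match.

Yes


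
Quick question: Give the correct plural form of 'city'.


Apply rule: Change -y to -ies (consonant + y). 'city' becomes 'cities'.

cities


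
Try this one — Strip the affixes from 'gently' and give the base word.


Remove suffix '-ly' from 'gently' to get root 'gentle'.

gentle


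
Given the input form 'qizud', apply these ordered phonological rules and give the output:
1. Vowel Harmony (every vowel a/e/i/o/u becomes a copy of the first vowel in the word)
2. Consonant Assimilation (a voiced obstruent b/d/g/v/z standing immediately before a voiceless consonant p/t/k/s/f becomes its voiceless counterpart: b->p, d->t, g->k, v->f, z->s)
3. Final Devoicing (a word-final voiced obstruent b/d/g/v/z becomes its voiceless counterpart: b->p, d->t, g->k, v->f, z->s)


Starting form: 'qizud'
Rule 1: Vowel Harmony: all vowels become 'i' (matching first vowel). 'qizud' -> 'qizid'
Rule 2: Consonant Assimilation: no voiced obstruent (b/d/g/v/z) stands immediately before a voiceless consonant (p/t/k/s/f). No change.
Rule 3: Final Devoicing: word-final voiced obstruent 'd' becomes voiceless 't'. 'qizid' -> 'qizit'
Final form: 'qizit'

qizit


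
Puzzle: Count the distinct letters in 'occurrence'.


Unique letters in 'occurrence': {c, e, n, o, r, u} = 6 distinct letters.

6


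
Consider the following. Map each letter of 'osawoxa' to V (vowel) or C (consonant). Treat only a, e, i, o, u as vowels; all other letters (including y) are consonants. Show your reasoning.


Letter mapping: o = V, s = C, a = V, w = C, o = V, x = C, a = V.

VCVCVCV


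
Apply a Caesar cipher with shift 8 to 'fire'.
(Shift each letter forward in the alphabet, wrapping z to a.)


Shift each letter by 8: f -> n, i -> q, r -> z, e -> m. Result: 'nqzm'.

nqzm


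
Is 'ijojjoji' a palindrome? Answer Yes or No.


Forward: 'ijojjoji'
Reversed: 'ijojjoji'
They are identical.

Yes


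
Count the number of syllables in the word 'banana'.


Break 'banana' into syllables: ba-na-na -> ba | na | na = 3 syllables

3 syllables


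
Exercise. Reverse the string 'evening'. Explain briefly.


Reverse 'evening' character by character: 'gnineve'.

gnineve


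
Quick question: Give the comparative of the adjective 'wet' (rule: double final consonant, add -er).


Apply comparative formation (double final consonant, add -er): 'wet' -> 'wetter'.

wetter


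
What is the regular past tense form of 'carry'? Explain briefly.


Apply rule: Change -y to -ied. 'carry' becomes 'carried'.

carried


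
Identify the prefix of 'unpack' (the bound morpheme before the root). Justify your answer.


The word 'unpack' = 'un' (prefix) + 'pack' (root). The prefix is 'un'.

un


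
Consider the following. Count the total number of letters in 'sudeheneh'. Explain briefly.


Spell out 'sudeheneh' and number each letter: s(1), u(2), d(3), e(4), h(5), e(6), n(7), e(8), h(9). Total: 9 letters.

9


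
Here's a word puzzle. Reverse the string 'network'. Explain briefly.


Reverse 'network' character by character: 'krowten'.

krowten


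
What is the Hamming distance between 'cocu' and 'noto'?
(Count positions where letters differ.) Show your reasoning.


Alignment:
Position 1: 'c' vs 'n' = DIFFER
Position 2: 'o' vs 'o' = match
Position 3: 'c' vs 't' = DIFFER
Position 4: 'u' vs 'o' = DIFFER
Total differences: 3

3


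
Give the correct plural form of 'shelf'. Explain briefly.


Apply rule: Change -f to -ves. 'shelf' becomes 'shelves'.

shelves


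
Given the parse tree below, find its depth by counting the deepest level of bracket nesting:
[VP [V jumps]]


Count bracket nesting levels:
'[' at pos 0: depth = 1
'[' at pos 4: depth = 2
Maximum depth reached: 2

2


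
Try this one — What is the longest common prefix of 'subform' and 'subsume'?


Compare from the start: 3 characters match: 'sub'. Mismatch at position 4: 'f' vs 's'.

sub


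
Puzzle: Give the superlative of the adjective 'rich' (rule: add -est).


Apply superlative formation (add -est): 'rich' -> 'richest'.

richest


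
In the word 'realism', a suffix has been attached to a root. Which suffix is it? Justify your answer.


The word 'realism' = 'real' (root) + '-ism' (suffix). The suffix is '-ism'.

ism


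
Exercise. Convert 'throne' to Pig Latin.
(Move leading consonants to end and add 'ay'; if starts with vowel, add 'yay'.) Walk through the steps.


'throne': move consonant cluster 'thr' to end and add 'ay': 'onethray'.

onethray


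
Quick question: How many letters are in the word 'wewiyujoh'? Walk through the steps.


Spell out 'wewiyujoh' and number each letter: w(1), e(2), w(3), i(4), y(5), u(6), j(7), o(8), h(9). Total: 9 letters.

9


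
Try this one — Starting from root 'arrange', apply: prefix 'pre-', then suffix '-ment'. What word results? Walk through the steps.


Step 1: Add prefix 'pre-' to 'arrange' = 'prearrange'
Step 2: Add suffix '-ment' to 'prearrange' = 'prearrangement'

prearrangement


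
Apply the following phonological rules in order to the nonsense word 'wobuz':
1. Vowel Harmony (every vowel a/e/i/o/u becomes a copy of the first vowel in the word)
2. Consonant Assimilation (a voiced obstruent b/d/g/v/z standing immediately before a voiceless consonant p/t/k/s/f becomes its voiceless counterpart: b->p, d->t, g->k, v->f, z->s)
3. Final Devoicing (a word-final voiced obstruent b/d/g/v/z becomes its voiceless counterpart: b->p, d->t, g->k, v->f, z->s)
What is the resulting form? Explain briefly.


Starting form: 'wobuz'
Rule 1: Vowel Harmony: all vowels become 'o' (matching first vowel). 'wobuz' -> 'woboz'
Rule 2: Consonant Assimilation: no voiced obstruent (b/d/g/v/z) stands immediately before a voiceless consonant (p/t/k/s/f). No change.
Rule 3: Final Devoicing: word-final voiced obstruent 'z' becomes voiceless 's'. 'woboz' -> 'wobos'
Final form: 'wobos'

wobos


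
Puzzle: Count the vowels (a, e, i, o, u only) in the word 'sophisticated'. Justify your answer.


Vowels in 'sophisticated': o, i, i, a, e = 5 vowels.

5


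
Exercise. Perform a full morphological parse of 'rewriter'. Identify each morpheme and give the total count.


Step 1: Identify prefix: 're' (meaning: again)
Step 2: Identify root: 'write'
Step 3: Identify suffix(es): 'er'
Decomposition: re- (prefix: again) + write (root) + -er (suffix: one who)
Total morphemes: 3

3 morphemes (re- (prefix: again) + write (root) + -er (suffix: one who))


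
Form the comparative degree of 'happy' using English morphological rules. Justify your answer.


Apply comparative formation (consonant + y: change y to i, add -er): 'happy' -> 'happier'.

happier


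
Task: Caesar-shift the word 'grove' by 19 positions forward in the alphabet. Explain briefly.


Shift each letter by 19: g -> z, r -> k, o -> h, v -> o, e -> x. Result: 'zkhox'.

zkhox


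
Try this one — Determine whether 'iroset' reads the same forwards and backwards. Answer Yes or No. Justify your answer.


Forward: 'iroset'
Reversed: 'tesori'
They differ.

No


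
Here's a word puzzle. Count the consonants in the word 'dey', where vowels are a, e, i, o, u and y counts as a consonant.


Consonants in 'dey': d, y = 2 consonants.

2


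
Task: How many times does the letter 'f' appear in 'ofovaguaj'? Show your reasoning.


Letter 'f' in 'ofovaguaj': found at position(s) 2 = 1 occurrence(s).

1


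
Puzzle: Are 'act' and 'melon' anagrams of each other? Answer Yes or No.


Sorted letters of 'act': 'act'
Sorted letters of 'melon': 'elmno'
They do not match.

No


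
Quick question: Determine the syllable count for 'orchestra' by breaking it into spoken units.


Break 'orchestra' into syllables: or-ches-tra -> or | ches | tra = 3 syllables

3 syllables


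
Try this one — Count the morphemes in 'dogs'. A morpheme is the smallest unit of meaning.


Decomposition: dog (root) + -s (plural) = 2 morpheme(s)

2 morphemes


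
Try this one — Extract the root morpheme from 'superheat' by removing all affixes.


Remove prefix 'super' from 'superheat' to get root 'heat'.

heat


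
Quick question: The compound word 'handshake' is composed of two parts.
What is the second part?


Split 'handshake' into 'hand' + 'shake'. The second part is 'shake'.

shake


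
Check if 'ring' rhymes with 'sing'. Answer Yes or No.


Rime (stressed vowel + following sounds) of 'ring': -ing = /ɪŋ/
Rime of 'sing': -ing = /ɪŋ/
/ɪŋ/ and /ɪŋ/ are the same ending sound, so the words rhyme.

Yes


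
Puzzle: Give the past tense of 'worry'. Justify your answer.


Apply rule: Change -y to -ied. 'worry' becomes 'worried'.

worried


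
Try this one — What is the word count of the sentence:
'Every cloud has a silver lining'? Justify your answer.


Split into words: Every | cloud | has | a | silver | lining = 6 words.

6


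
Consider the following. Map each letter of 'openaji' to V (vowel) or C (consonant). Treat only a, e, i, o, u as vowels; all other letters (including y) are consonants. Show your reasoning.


Letter mapping: o = V, p = C, e = V, n = C, a = V, j = C, i = V.

VCVCVCV


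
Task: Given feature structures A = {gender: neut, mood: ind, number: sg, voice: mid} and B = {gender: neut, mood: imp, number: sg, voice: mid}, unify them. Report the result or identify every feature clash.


Compare features:
gender: A=neut vs B=neut -> unified: neut
mood: A=ind vs B=imp -> CLASH
number: A=sg vs B=sg -> unified: sg
voice: A=mid vs B=mid -> unified: mid
Clash detected on feature 'mood' (ind vs imp); unification fails.

CLASH on 'mood' (ind vs imp)


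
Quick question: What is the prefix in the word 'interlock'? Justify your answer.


The word 'interlock' = 'inter' (prefix) + 'lock' (root). The prefix is 'inter'.

inter


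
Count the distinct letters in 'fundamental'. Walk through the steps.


Unique letters in 'fundamental': {a, d, e, f, l, m, n, t, u} = 9 distinct letters.

9


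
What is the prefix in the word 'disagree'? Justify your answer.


The word 'disagree' = 'dis' (prefix) + 'agree' (root). The prefix is 'dis'.

dis


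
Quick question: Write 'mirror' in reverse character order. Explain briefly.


Reverse 'mirror' character by character: 'rorrim'.

rorrim


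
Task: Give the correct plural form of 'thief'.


Apply rule: Change -f to -ves. 'thief' becomes 'thieves'.

thieves


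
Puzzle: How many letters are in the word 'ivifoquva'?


Spell out 'ivifoquva' and number each letter: i(1), v(2), i(3), f(4), o(5), q(6), u(7), v(8), a(9). Total: 9 letters.

9


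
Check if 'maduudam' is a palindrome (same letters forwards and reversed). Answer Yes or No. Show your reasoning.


Forward: 'maduudam'
Reversed: 'maduudam'
They are identical.

Yes


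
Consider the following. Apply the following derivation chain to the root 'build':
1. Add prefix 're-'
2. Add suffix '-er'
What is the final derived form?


Step 1: Add prefix 're-' to 'build' = 'rebuild'
Step 2: Add suffix '-er' to 'rebuild' = 'rebuilder'

rebuilder


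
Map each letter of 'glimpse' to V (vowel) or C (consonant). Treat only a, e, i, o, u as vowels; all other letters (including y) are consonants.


Letter mapping: g = C, l = C, i = V, m = C, p = C, s = C, e = V.

CCVCCCV


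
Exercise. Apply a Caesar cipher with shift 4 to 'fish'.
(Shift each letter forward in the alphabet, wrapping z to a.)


Shift each letter by 4: f -> j, i -> m, s -> w, h -> l. Result: 'jmwl'.

jmwl


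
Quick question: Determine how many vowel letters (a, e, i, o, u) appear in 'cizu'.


Vowels in 'cizu': i, u = 2 vowels.

2


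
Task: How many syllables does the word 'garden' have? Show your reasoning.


Break 'garden' into syllables: gar-den -> gar | den = 2 syllables

2 syllables


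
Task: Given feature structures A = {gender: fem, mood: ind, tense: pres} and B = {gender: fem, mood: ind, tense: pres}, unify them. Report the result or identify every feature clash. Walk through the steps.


Compare features:
gender: A=fem vs B=fem -> unified: fem
mood: A=ind vs B=ind -> unified: ind
tense: A=pres vs B=pres -> unified: pres
No clashes found.

Unified: {gender: fem, mood: ind, tense: pres}


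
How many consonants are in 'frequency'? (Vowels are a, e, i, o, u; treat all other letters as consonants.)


Consonants in 'frequency': f, r, q, n, c, y = 6 consonants.

6


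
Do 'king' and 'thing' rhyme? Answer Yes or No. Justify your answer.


Rime (stressed vowel + following sounds) of 'king': -ing = /ɪŋ/
Rime of 'thing': -ing = /ɪŋ/
/ɪŋ/ and /ɪŋ/ are the same ending sound, so the words rhyme.

Yes


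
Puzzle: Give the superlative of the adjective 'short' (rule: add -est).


Apply superlative formation (add -est): 'short' -> 'shortest'.

shortest


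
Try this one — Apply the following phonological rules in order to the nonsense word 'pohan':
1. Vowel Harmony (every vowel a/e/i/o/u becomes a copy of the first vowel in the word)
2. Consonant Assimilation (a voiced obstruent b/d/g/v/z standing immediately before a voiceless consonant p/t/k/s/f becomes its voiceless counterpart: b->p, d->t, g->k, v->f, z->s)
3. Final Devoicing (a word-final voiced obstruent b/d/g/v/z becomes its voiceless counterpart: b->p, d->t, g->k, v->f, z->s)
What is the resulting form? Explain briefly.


Starting form: 'pohan'
Rule 1: Vowel Harmony: all vowels become 'o' (matching first vowel). 'pohan' -> 'pohon'
Rule 2: Consonant Assimilation: no voiced obstruent (b/d/g/v/z) stands immediately before a voiceless consonant (p/t/k/s/f). No change.
Rule 3: Final Devoicing: final consonant 'n' is not one of the voiced obstruents b/d/g/v/z. No change.
Final form: 'pohon'

pohon


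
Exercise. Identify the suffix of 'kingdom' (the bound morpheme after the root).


The word 'kingdom' = 'king' (root) + '-dom' (suffix). The suffix is '-dom'.

dom


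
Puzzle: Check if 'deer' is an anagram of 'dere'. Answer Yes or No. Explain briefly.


Sorted letters of 'deer': 'deer'
Sorted letters of 'dere': 'deer'
They match.

Yes


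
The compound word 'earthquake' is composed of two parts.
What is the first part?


Split 'earthquake' into 'earth' + 'quake'. The first part is 'earth'.

earth


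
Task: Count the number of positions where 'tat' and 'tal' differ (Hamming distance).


Alignment:
Position 1: 't' vs 't' = match
Position 2: 'a' vs 'a' = match
Position 3: 't' vs 'l' = DIFFER
Total differences: 1

1


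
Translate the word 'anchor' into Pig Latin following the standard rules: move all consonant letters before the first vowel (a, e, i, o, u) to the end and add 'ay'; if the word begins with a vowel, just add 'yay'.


'anchor' starts with a vowel, so add 'yay': 'anchoryay'.

anchoryay


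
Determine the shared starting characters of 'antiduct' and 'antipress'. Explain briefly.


Compare from the start: 4 characters match: 'anti'. Mismatch at position 5: 'd' vs 'p'.

anti


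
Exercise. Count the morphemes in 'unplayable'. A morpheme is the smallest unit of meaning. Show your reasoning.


Decomposition: un- (prefix) + play (root) + -able (suffix) = 3 morpheme(s)

3 morphemes


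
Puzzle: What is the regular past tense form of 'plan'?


Apply rule: Double final consonant and add -ed. 'plan' becomes 'planned'.

planned


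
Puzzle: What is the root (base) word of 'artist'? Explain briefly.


Remove suffix '-ist' from 'artist' to get root 'art'.

art


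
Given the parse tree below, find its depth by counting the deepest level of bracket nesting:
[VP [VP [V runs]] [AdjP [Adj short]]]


Count bracket nesting levels:
'[' at pos 0: depth = 1
'[' at pos 4: depth = 2
'[' at pos 8: depth = 3
'[' at pos 18: depth = 2
'[' at pos 24: depth = 3
Maximum depth reached: 3

3


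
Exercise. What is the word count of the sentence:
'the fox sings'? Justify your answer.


Split into words: the | fox | sings = 3 words.

3


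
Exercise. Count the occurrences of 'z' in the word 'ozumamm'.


Letter 'z' in 'ozumamm': found at position(s) 2 = 1 occurrence(s).

1


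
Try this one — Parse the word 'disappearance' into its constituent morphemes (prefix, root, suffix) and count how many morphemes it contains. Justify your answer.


Step 1: Identify prefix: 'dis' (meaning: not/apart)
Step 2: Identify root: 'appear'
Step 3: Identify suffix(es): 'ance'
Decomposition: dis- (prefix: not/apart) + appear (root) + -ance (suffix: state/act)
Total morphemes: 3

3 morphemes (dis- (prefix: not/apart) + appear (root) + -ance (suffix: state/act))


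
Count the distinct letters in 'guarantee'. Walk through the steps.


Unique letters in 'guarantee': {a, e, g, n, r, t, u} = 7 distinct letters.

7


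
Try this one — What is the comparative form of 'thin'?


Apply comparative formation (double final consonant, add -er): 'thin' -> 'thinner'.

thinner


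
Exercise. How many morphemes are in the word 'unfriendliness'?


Decomposition: un- (prefix) + friend (root) + -ly (suffix) + -ness (suffix) = 4 morpheme(s)

4 morphemes


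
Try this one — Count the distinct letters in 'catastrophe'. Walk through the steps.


Unique letters in 'catastrophe': {a, c, e, h, o, p, r, s, t} = 9 distinct letters.

9


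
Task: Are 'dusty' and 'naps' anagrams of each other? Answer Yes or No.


Sorted letters of 'dusty': 'dstuy'
Sorted letters of 'naps': 'anps'
They do not match.

No


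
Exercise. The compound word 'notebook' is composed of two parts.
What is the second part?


Split 'notebook' into 'note' + 'book'. The second part is 'book'.

book


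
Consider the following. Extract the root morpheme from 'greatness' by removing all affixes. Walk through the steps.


Remove suffix '-ness' from 'greatness' to get root 'great'.

great


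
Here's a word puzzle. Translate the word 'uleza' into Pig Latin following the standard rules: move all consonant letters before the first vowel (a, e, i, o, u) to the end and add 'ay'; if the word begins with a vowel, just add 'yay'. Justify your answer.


'uleza' starts with a vowel, so add 'yay': 'ulezayay'.

ulezayay


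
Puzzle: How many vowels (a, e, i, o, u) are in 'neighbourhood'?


Vowels in 'neighbourhood': e, i, o, u, o, o = 6 vowels.

6


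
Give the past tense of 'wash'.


Apply rule: Add -ed. 'wash' becomes 'washed'.

washed


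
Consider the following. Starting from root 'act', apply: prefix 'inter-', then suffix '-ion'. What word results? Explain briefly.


Step 1: Add prefix 'inter-' to 'act' = 'interact'
Step 2: Add suffix '-ion' to 'interact' = 'interaction'

interaction


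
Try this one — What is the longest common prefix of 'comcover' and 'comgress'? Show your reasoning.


Compare from the start: 3 characters match: 'com'. Mismatch at position 4: 'c' vs 'g'.

com


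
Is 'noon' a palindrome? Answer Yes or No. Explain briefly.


Forward: 'noon'
Reversed: 'noon'
They are identical.

Yes


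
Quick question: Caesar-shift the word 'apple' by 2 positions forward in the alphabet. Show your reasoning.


Shift each letter by 2: a -> c, p -> r, p -> r, l -> n, e -> g. Result: 'crrng'.

crrng


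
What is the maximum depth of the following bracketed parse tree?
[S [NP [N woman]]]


Count bracket nesting levels:
'[' at pos 0: depth = 1
'[' at pos 3: depth = 2
'[' at pos 7: depth = 3
Maximum depth reached: 3

3


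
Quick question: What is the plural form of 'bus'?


Apply rule: Add -es (sibilant/fricative ending). 'bus' becomes 'buses'.

buses


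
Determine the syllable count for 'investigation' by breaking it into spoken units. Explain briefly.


Break 'investigation' into syllables: in-ves-ti-ga-tion -> in | ves | ti | ga | tion = 5 syllables

5 syllables


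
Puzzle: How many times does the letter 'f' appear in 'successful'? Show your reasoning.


Letter 'f' in 'successful': found at position(s) 8 = 1 occurrence(s).

1


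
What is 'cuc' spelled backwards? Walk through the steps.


Reverse 'cuc' character by character: 'cuc'.

cuc


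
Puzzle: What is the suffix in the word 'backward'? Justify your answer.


The word 'backward' = 'back' (root) + '-ward' (suffix). The suffix is '-ward'.

ward


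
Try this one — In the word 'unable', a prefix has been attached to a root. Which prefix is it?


The word 'unable' = 'un' (prefix) + 'able' (root). The prefix is 'un'.

un


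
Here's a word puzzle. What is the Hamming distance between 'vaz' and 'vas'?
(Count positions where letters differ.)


Alignment:
Position 1: 'v' vs 'v' = match
Position 2: 'a' vs 'a' = match
Position 3: 'z' vs 's' = DIFFER
Total differences: 1

1


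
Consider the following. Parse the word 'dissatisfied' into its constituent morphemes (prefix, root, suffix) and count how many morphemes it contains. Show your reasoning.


Step 1: Identify prefix: 'dis' (meaning: not/apart)
Step 2: Identify root: 'satisfy'
Step 3: Identify suffix(es): 'ed'
Decomposition: dis- (prefix: not/apart) + satisfy (root) + -ed (suffix: past)
Total morphemes: 3

3 morphemes (dis- (prefix: not/apart) + satisfy (root) + -ed (suffix: past))


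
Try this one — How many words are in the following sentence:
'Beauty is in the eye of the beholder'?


Split into words: Beauty | is | in | the | eye | of | the | beholder = 8 words.

8


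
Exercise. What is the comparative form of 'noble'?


Apply comparative formation (ends in e: add -r): 'noble' -> 'nobler'.

nobler


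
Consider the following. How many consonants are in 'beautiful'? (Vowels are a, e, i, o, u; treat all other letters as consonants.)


Consonants in 'beautiful': b, t, f, l = 4 consonants.

4


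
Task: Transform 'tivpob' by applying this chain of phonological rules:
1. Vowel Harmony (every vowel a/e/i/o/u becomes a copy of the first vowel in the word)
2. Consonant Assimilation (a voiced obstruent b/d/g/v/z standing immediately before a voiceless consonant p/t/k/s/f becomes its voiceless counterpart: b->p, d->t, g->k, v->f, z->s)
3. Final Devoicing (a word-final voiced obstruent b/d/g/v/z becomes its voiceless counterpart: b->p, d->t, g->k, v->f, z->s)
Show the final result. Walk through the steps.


Starting form: 'tivpob'
Rule 1: Vowel Harmony: all vowels become 'i' (matching first vowel). 'tivpob' -> 'tivpib'
Rule 2: Consonant Assimilation: voiced obstruent before voiceless consonant becomes voiceless ('vp' -> 'fp'). 'tivpib' -> 'tifpib'
Rule 3: Final Devoicing: word-final voiced obstruent 'b' becomes voiceless 'p'. 'tifpib' -> 'tifpip'
Final form: 'tifpip'

tifpip


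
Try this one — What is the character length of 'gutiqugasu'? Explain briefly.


Spell out 'gutiqugasu' and number each letter: g(1), u(2), t(3), i(4), q(5), u(6), g(7), a(8), s(9), u(10). Total: 10 letters.

10


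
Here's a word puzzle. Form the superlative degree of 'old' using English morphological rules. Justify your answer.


Apply superlative formation (add -est): 'old' -> 'oldest'.

oldest


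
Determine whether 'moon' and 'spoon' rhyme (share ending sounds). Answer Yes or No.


Rime (stressed vowel + following sounds) of 'moon': -oon = /uːn/
Rime of 'spoon': -oon = /uːn/
/uːn/ and /uːn/ are the same ending sound, so the words rhyme.

Yes


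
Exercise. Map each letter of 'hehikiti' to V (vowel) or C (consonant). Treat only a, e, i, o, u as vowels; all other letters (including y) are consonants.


Letter mapping: h = C, e = V, h = C, i = V, k = C, i = V, t = C, i = V.

CVCVCVCV


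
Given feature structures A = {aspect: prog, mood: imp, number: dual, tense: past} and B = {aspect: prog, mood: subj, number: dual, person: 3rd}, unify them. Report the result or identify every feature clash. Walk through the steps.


Compare features:
aspect: A=prog vs B=prog -> unified: prog
mood: A=imp vs B=subj -> CLASH
number: A=dual vs B=dual -> unified: dual
person: A=_ vs B=3rd -> unified: 3rd
tense: A=past vs B=_ -> unified: past
Clash detected on feature 'mood' (imp vs subj); unification fails.

CLASH on 'mood' (imp vs subj)


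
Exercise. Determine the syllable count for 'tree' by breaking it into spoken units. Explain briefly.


Break 'tree' into syllables: tree -> tree = 1 syllable

1 syllable


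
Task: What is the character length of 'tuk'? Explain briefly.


Spell out 'tuk' and number each letter: t(1), u(2), k(3). Total: 3 letters.

3


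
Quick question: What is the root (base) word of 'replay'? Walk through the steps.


Remove prefix 're' from 'replay' to get root 'play'.

play


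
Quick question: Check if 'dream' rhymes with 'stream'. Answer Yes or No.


Rime (stressed vowel + following sounds) of 'dream': -eam = /iːm/
Rime of 'stream': -eam = /iːm/
/iːm/ and /iːm/ are the same ending sound, so the words rhyme.

Yes


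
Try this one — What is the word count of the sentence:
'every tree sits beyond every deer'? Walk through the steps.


Split into words: every | tree | sits | beyond | every | deer = 6 words.

6


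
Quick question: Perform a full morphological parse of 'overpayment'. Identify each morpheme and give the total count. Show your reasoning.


Step 1: Identify prefix: 'over' (meaning: excessively)
Step 2: Identify root: 'pay'
Step 3: Identify suffix(es): 'ment'
Decomposition: over- (prefix: excessively) + pay (root) + -ment (suffix: action/result)
Total morphemes: 3

3 morphemes (over- (prefix: excessively) + pay (root) + -ment (suffix: action/result))


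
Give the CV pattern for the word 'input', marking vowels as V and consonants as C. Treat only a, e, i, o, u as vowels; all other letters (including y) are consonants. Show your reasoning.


Letter mapping: i = V, n = C, p = C, u = V, t = C.

VCCVC


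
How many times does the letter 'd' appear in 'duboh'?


Letter 'd' in 'duboh': found at position(s) 1 = 1 occurrence(s).

1


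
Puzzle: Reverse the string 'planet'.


Reverse 'planet' character by character: 'tenalp'.

tenalp


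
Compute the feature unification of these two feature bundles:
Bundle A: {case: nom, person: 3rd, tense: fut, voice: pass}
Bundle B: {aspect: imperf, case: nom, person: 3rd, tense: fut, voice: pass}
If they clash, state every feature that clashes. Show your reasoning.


Compare features:
aspect: A=_ vs B=imperf -> unified: imperf
case: A=nom vs B=nom -> unified: nom
person: A=3rd vs B=3rd -> unified: 3rd
tense: A=fut vs B=fut -> unified: fut
voice: A=pass vs B=pass -> unified: pass
No clashes found.

Unified: {aspect: imperf, case: nom, person: 3rd, tense: fut, voice: pass}


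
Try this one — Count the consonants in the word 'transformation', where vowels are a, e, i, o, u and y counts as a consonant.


Consonants in 'transformation': t, r, n, s, f, r, m, t, n = 9 consonants.

9


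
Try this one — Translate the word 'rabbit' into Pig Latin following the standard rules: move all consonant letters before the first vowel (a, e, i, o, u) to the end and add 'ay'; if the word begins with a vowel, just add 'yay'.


'rabbit': move consonant cluster 'r' to end and add 'ay': 'abbitray'.

abbitray


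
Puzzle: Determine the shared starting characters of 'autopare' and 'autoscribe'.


Compare from the start: 4 characters match: 'auto'. Mismatch at position 5: 'p' vs 's'.

auto


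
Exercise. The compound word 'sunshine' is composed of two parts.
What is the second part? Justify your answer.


Split 'sunshine' into 'sun' + 'shine'. The second part is 'shine'.

shine


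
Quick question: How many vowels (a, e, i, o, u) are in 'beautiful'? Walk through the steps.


Vowels in 'beautiful': e, a, u, i, u = 5 vowels.

5


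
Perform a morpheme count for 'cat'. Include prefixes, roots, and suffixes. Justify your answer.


Decomposition: cat (free morpheme) = 1 morpheme(s)

1 morphemes


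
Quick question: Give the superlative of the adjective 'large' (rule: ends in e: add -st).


Apply superlative formation (ends in e: add -st): 'large' -> 'largest'.

largest


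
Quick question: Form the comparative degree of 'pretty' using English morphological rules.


Apply comparative formation (consonant + y: change y to i, add -er): 'pretty' -> 'prettier'.

prettier


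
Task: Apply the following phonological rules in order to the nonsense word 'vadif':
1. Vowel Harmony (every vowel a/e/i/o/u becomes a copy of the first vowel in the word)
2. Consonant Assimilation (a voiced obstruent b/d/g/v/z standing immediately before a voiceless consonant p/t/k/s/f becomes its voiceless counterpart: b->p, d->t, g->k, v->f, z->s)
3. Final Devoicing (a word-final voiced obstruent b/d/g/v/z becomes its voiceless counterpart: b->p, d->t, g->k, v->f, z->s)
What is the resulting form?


Starting form: 'vadif'
Rule 1: Vowel Harmony: all vowels become 'a' (matching first vowel). 'vadif' -> 'vadaf'
Rule 2: Consonant Assimilation: no voiced obstruent (b/d/g/v/z) stands immediately before a voiceless consonant (p/t/k/s/f). No change.
Rule 3: Final Devoicing: final consonant 'f' is not one of the voiced obstruents b/d/g/v/z. No change.
Final form: 'vadaf'

vadaf


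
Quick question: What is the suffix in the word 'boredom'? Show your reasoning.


The word 'boredom' = 'bore' (root) + '-dom' (suffix). The suffix is '-dom'.

dom


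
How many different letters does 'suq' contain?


Unique letters in 'suq': {q, s, u} = 3 distinct letters.

3


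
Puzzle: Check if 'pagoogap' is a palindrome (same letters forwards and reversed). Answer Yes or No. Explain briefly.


Forward: 'pagoogap'
Reversed: 'pagoogap'
They are identical.

Yes


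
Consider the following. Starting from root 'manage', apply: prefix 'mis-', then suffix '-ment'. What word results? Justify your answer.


Step 1: Add prefix 'mis-' to 'manage' = 'mismanage'
Step 2: Add suffix '-ment' to 'mismanage' = 'mismanagement'

mismanagement


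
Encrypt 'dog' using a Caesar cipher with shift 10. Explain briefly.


Shift each letter by 10: d -> n, o -> y, g -> q. Result: 'nyq'.

nyq


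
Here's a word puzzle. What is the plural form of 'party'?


Apply rule: Change -y to -ies (consonant + y). 'party' becomes 'parties'.

parties


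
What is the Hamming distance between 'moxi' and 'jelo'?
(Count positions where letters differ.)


Alignment:
Position 1: 'm' vs 'j' = DIFFER
Position 2: 'o' vs 'e' = DIFFER
Position 3: 'x' vs 'l' = DIFFER
Position 4: 'i' vs 'o' = DIFFER
Total differences: 4

4


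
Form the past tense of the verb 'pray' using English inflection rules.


Apply rule: Add -ed. 'pray' becomes 'prayed'.

prayed


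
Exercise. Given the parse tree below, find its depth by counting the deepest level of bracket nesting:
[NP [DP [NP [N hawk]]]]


Count bracket nesting levels:
'[' at pos 0: depth = 1
'[' at pos 4: depth = 2
'[' at pos 8: depth = 3
'[' at pos 12: depth = 4
Maximum depth reached: 4

4


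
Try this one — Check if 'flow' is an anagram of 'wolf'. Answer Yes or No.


Sorted letters of 'flow': 'flow'
Sorted letters of 'wolf': 'flow'
They match.

Yes


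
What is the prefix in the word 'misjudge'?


The word 'misjudge' = 'mis' (prefix) + 'judge' (root). The prefix is 'mis'.

mis


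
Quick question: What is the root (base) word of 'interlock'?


Remove prefix 'inter' from 'interlock' to get root 'lock'.

lock


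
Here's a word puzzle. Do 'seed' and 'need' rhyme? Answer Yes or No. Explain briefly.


Rime (stressed vowel + following sounds) of 'seed': -eed = /iːd/
Rime of 'need': -eed = /iːd/
/iːd/ and /iːd/ are the same ending sound, so the words rhyme.

Yes


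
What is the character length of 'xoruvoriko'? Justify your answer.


Spell out 'xoruvoriko' and number each letter: x(1), o(2), r(3), u(4), v(5), o(6), r(7), i(8), k(9), o(10). Total: 10 letters.

10


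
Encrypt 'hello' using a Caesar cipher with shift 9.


Shift each letter by 9: h -> q, e -> n, l -> u, l -> u, o -> x. Result: 'qnuux'.

qnuux


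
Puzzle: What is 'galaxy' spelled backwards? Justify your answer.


Reverse 'galaxy' character by character: 'yxalag'.

yxalag


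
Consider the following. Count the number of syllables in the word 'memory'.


Break 'memory' into syllables: mem-o-ry -> mem | o | ry = 3 syllables

3 syllables


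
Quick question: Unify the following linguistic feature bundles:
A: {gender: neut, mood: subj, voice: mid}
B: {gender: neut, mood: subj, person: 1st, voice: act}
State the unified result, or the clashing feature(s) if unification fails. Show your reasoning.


Compare features:
gender: A=neut vs B=neut -> unified: neut
mood: A=subj vs B=subj -> unified: subj
person: A=_ vs B=1st -> unified: 1st
voice: A=mid vs B=act -> CLASH
Clash detected on feature 'voice' (mid vs act); unification fails.

CLASH on 'voice' (mid vs act)


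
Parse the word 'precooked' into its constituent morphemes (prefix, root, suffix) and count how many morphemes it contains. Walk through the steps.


Step 1: Identify prefix: 'pre' (meaning: before)
Step 2: Identify root: 'cook'
Step 3: Identify suffix(es): 'ed'
Decomposition: pre- (prefix: before) + cook (root) + -ed (suffix: past)
Total morphemes: 3

3 morphemes (pre- (prefix: before) + cook (root) + -ed (suffix: past))


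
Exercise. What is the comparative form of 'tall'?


Apply comparative formation (add -er): 'tall' -> 'taller'.

taller


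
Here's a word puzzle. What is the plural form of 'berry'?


Apply rule: Change -y to -ies (consonant + y). 'berry' becomes 'berries'.

berries


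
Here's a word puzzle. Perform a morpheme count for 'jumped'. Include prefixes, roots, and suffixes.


Decomposition: jump (root) + -ed (suffix) = 2 morpheme(s)

2 morphemes


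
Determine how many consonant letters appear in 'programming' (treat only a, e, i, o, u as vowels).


Consonants in 'programming': p, r, g, r, m, m, n, g = 8 consonants.

8


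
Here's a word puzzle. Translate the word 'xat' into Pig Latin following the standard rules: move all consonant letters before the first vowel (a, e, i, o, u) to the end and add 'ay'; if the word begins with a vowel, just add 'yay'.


'xat': move consonant cluster 'x' to end and add 'ay': 'atxay'.

atxay


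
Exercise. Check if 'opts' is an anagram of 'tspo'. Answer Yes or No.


Sorted letters of 'opts': 'opst'
Sorted letters of 'tspo': 'opst'
They match.

Yes


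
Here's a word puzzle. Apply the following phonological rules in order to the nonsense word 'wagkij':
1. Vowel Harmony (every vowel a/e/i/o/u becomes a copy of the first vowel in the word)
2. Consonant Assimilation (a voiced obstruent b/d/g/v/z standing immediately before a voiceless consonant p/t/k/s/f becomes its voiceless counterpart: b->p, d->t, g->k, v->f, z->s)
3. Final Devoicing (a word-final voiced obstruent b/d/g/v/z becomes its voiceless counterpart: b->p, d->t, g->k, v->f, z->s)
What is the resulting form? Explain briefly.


Starting form: 'wagkij'
Rule 1: Vowel Harmony: all vowels become 'a' (matching first vowel). 'wagkij' -> 'wagkaj'
Rule 2: Consonant Assimilation: voiced obstruent before voiceless consonant becomes voiceless ('gk' -> 'kk'). 'wagkaj' -> 'wakkaj'
Rule 3: Final Devoicing: final consonant 'j' is not one of the voiced obstruents b/d/g/v/z. No change.
Final form: 'wakkaj'

wakkaj
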